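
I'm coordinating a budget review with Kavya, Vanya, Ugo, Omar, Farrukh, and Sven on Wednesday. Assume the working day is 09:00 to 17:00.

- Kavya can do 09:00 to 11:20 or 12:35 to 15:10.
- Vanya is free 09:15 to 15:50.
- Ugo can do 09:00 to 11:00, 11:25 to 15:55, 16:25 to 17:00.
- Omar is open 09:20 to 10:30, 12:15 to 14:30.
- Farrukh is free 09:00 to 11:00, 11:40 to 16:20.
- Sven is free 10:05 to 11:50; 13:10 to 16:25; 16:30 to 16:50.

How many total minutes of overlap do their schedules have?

105

Kavya ∩ Vanya: 09:15-11:20, 12:35-15:10.
Kavya ∩ Vanya ∩ Ugo: 09:15-11:00, 12:35-15:10.
Kavya ∩ Vanya ∩ Ugo ∩ Omar: 09:20-10:30, 12:35-14:30.
Kavya ∩ Vanya ∩ Ugo ∩ Omar ∩ Farrukh: 09:20-10:30, 12:35-14:30.
Kavya ∩ Vanya ∩ Ugo ∩ Omar ∩ Farrukh ∩ Sven: 10:05-10:30, 13:10-14:30.
Summing the common windows: 25 + 80 = 105 minutes.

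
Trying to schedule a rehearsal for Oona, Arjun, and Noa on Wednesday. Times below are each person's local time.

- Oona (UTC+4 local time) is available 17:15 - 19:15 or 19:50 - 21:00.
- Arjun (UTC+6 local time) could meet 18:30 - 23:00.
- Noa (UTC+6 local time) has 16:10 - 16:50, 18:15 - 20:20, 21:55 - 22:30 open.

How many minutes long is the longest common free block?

65

Oona in UTC: 13:15-15:15, 15:50-17:00 (subtract 4h to convert from UTC+4).
Arjun in UTC: 12:30-17:00 (subtract 6h to convert from UTC+6).
Noa in UTC: 10:10-10:50, 12:15-14:20, 15:55-16:30 (subtract 6h to convert from UTC+6).
Oona ∩ Arjun: 13:15-15:15, 15:50-17:00.
Oona ∩ Arjun ∩ Noa: 13:15-14:20, 15:55-16:30.
The longest is 13:15-14:20 at 65 minutes.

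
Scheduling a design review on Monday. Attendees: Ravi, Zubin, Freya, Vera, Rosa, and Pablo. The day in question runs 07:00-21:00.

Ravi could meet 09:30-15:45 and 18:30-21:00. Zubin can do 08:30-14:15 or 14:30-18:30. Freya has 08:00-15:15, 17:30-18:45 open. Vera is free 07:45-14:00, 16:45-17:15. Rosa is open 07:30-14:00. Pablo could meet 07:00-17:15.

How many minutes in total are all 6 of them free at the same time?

Ravi ∩ Zubin: 09:30-14:15, 14:30-15:45.
Ravi ∩ Zubin ∩ Freya: 09:30-14:15, 14:30-15:15.
Ravi ∩ Zubin ∩ Freya ∩ Vera: 09:30-14:00.
Ravi ∩ Zubin ∩ Freya ∩ Vera ∩ Rosa: 09:30-14:00.
Ravi ∩ Zubin ∩ Freya ∩ Vera ∩ Rosa ∩ Pablo: 09:30-14:00.
So the common availability across everyone is 09:30-14:00.
That's a single block of 270 minutes.

270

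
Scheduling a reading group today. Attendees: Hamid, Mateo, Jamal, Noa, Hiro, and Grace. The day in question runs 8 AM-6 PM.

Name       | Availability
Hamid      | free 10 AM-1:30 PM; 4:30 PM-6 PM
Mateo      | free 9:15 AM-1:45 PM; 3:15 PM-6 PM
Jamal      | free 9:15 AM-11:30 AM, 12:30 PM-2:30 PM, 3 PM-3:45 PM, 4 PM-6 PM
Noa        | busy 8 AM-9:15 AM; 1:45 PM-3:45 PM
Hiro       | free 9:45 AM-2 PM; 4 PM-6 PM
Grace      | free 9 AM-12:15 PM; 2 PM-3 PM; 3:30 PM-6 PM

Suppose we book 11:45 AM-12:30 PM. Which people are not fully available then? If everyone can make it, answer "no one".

Grace, Jamal

Hamid free: 10:00-13:30, 16:30-18:00.
Mateo free: 09:15-13:45, 15:15-18:00.
Jamal free: 09:15-11:30, 12:30-14:30, 15:00-15:45, 16:00-18:00.
Noa free: 09:15-13:45, 15:45-18:00 (invert busy blocks within the working day).
Hiro free: 09:45-14:00, 16:00-18:00.
Grace free: 09:00-12:15, 14:00-15:00, 15:30-18:00.
Hamid: free for 11:45-12:30. Mateo: free for 11:45-12:30. Jamal: not fully free for 11:45-12:30. Noa: free for 11:45-12:30. Hiro: free for 11:45-12:30. Grace: not fully free for 11:45-12:30.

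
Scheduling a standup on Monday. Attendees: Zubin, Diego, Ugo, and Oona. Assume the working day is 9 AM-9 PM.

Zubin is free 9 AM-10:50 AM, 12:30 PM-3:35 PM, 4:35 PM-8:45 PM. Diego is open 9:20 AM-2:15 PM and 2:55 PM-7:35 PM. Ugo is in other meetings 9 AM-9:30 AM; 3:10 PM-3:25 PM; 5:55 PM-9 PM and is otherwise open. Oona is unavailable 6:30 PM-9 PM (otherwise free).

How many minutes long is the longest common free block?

Zubin free: 09:00-10:50, 12:30-15:35, 16:35-20:45.
Diego free: 09:20-14:15, 14:55-19:35.
Ugo free: 09:30-15:10, 15:25-17:55 (invert busy blocks within the working day).
Oona free: 09:00-18:30 (invert busy blocks within the working day).
Zubin ∩ Diego: 09:20-10:50, 12:30-14:15, 14:55-15:35, 16:35-19:35.
Zubin ∩ Diego ∩ Ugo: 09:30-10:50, 12:30-14:15, 14:55-15:10, 15:25-15:35, 16:35-17:55.
Zubin ∩ Diego ∩ Ugo ∩ Oona: 09:30-10:50, 12:30-14:15, 14:55-15:10, 15:25-15:35, 16:35-17:55.
The longest is 12:30-14:15 at 105 minutes.

105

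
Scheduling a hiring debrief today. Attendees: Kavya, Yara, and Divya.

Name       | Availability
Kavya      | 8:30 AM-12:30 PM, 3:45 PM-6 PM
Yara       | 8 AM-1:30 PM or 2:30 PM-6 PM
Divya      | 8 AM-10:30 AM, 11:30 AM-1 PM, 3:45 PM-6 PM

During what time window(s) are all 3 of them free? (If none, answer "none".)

Kavya ∩ Yara: 08:30-12:30, 15:45-18:00.
Kavya ∩ Yara ∩ Divya: 08:30-10:30, 11:30-12:30, 15:45-18:00.
Those are the intersection windows.

08:30-10:30, 11:30-12:30, 15:45-18:00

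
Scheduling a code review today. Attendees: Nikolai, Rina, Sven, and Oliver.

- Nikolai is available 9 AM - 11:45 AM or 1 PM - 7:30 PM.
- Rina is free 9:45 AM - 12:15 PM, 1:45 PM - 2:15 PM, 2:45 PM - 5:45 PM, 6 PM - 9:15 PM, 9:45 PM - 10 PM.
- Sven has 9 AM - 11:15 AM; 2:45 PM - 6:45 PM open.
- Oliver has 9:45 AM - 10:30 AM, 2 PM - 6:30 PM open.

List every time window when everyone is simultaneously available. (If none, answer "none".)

09:45-10:30, 14:45-17:45, 18:00-18:30

Nikolai ∩ Rina: 09:45-11:45, 13:45-14:15, 14:45-17:45, 18:00-19:30.
Nikolai ∩ Rina ∩ Sven: 09:45-11:15, 14:45-17:45, 18:00-18:45.
Nikolai ∩ Rina ∩ Sven ∩ Oliver: 09:45-10:30, 14:45-17:45, 18:00-18:30.
Those are the intersection windows.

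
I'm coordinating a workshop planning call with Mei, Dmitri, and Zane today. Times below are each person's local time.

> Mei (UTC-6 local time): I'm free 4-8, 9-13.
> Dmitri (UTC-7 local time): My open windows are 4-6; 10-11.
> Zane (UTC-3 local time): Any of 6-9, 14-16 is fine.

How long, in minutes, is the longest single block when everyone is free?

60

Mei in UTC: 10:00-14:00, 15:00-19:00 (add 6h to convert from UTC-6).
Dmitri in UTC: 11:00-13:00, 17:00-18:00 (add 7h to convert from UTC-7).
Zane in UTC: 09:00-12:00, 17:00-19:00 (add 3h to convert from UTC-3).
Mei ∩ Dmitri: 11:00-13:00, 17:00-18:00.
Mei ∩ Dmitri ∩ Zane: 11:00-12:00, 17:00-18:00.
Those are the intersection windows.
The longest is 11:00-12:00 at 60 minutes.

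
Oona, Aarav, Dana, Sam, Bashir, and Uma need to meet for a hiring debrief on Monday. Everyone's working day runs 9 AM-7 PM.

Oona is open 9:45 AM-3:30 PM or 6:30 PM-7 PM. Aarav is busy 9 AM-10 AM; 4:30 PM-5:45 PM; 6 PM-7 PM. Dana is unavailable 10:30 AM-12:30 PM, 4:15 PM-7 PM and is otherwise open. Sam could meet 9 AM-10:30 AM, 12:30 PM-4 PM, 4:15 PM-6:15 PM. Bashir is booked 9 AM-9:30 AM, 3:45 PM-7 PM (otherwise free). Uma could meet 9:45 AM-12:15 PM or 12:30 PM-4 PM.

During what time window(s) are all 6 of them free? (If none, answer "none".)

10:00-10:30, 12:30-15:30

Oona free: 09:45-15:30, 18:30-19:00.
Aarav free: 10:00-16:30, 17:45-18:00 (invert busy blocks within the working day).
Dana free: 09:00-10:30, 12:30-16:15 (invert busy blocks within the working day).
Sam free: 09:00-10:30, 12:30-16:00, 16:15-18:15.
Bashir free: 09:30-15:45 (invert busy blocks within the working day).
Uma free: 09:45-12:15, 12:30-16:00.
Oona ∩ Aarav: 10:00-15:30.
Oona ∩ Aarav ∩ Dana: 10:00-10:30, 12:30-15:30.
Oona ∩ Aarav ∩ Dana ∩ Sam: 10:00-10:30, 12:30-15:30.
Oona ∩ Aarav ∩ Dana ∩ Sam ∩ Bashir: 10:00-10:30, 12:30-15:30.
Oona ∩ Aarav ∩ Dana ∩ Sam ∩ Bashir ∩ Uma: 10:00-10:30, 12:30-15:30.
So the common availability across everyone is 10:00-10:30, 12:30-15:30.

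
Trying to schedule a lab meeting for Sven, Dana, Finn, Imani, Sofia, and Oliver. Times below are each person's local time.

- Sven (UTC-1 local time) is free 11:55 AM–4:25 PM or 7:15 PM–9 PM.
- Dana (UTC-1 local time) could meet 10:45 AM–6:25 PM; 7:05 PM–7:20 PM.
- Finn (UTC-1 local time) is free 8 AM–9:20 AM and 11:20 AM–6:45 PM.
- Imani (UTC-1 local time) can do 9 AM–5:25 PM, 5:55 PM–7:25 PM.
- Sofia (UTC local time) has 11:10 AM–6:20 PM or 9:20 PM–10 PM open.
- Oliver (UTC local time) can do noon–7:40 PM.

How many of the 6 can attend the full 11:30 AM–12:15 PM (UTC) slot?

Sven in UTC: 12:55-17:25, 20:15-22:00 (add 1h to convert from UTC-1).
Dana in UTC: 11:45-19:25, 20:05-20:20 (add 1h to convert from UTC-1).
Finn in UTC: 09:00-10:20, 12:20-19:45 (add 1h to convert from UTC-1).
Imani in UTC: 10:00-18:25, 18:55-20:25 (add 1h to convert from UTC-1).
Sofia in UTC: 11:10-18:20, 21:20-22:00.
Oliver in UTC: 12:00-19:40.
Imani and Sofia can make the full 11:30-12:15 slot — that's 2.

2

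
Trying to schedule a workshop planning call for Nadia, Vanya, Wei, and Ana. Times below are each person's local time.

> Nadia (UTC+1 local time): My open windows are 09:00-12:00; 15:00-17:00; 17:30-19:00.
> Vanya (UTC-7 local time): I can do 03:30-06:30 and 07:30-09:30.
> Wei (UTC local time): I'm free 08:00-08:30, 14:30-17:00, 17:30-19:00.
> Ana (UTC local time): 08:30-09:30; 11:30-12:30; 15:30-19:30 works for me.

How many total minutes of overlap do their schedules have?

30

Nadia in UTC: 08:00-11:00, 14:00-16:00, 16:30-18:00 (subtract 1h to convert from UTC+1).
Vanya in UTC: 10:30-13:30, 14:30-16:30 (add 7h to convert from UTC-7).
Wei in UTC: 08:00-08:30, 14:30-17:00, 17:30-19:00.
Ana in UTC: 08:30-09:30, 11:30-12:30, 15:30-19:30.
Nadia ∩ Vanya: 10:30-11:00, 14:30-16:00.
Nadia ∩ Vanya ∩ Wei: 14:30-16:00.
Nadia ∩ Vanya ∩ Wei ∩ Ana: 15:30-16:00.
That's a single block of 30 minutes.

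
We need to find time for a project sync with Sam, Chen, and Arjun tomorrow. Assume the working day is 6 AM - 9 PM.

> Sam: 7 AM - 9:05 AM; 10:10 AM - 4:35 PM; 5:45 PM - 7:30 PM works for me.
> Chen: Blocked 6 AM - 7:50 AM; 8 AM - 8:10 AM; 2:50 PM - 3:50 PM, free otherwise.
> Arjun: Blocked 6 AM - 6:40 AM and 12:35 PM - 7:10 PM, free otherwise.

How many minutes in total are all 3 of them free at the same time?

230

Sam free: 07:00-09:05, 10:10-16:35, 17:45-19:30.
Chen free: 07:50-08:00, 08:10-14:50, 15:50-21:00 (invert busy blocks within the working day).
Arjun free: 06:40-12:35, 19:10-21:00 (invert busy blocks within the working day).
Sam ∩ Chen: 07:50-08:00, 08:10-09:05, 10:10-14:50, 15:50-16:35, 17:45-19:30.
Sam ∩ Chen ∩ Arjun: 07:50-08:00, 08:10-09:05, 10:10-12:35, 19:10-19:30.
Those are the intersection windows.
Summing the common windows: 10 + 55 + 145 + 20 = 230 minutes.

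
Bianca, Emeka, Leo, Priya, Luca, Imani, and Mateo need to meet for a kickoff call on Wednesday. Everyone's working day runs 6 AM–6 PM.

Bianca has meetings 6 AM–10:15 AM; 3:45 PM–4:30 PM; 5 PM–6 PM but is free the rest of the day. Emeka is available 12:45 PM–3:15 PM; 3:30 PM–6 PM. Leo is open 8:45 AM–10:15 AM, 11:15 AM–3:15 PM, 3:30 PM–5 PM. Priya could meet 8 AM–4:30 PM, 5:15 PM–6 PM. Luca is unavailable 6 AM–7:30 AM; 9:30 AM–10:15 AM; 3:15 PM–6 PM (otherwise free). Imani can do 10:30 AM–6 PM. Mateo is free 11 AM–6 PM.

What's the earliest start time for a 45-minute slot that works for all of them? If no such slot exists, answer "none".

12:45

Bianca free: 10:15-15:45, 16:30-17:00 (invert busy blocks within the working day).
Emeka free: 12:45-15:15, 15:30-18:00.
Leo free: 08:45-10:15, 11:15-15:15, 15:30-17:00.
Priya free: 08:00-16:30, 17:15-18:00.
Luca free: 07:30-09:30, 10:15-15:15 (invert busy blocks within the working day).
Imani free: 10:30-18:00.
Mateo free: 11:00-18:00.
Bianca ∩ Emeka: 12:45-15:15, 15:30-15:45, 16:30-17:00.
Bianca ∩ Emeka ∩ Leo: 12:45-15:15, 15:30-15:45, 16:30-17:00.
Bianca ∩ Emeka ∩ Leo ∩ Priya: 12:45-15:15, 15:30-15:45.
Bianca ∩ Emeka ∩ Leo ∩ Priya ∩ Luca: 12:45-15:15.
Bianca ∩ Emeka ∩ Leo ∩ Priya ∩ Luca ∩ Imani: 12:45-15:15.
Bianca ∩ Emeka ∩ Leo ∩ Priya ∩ Luca ∩ Imani ∩ Mateo: 12:45-15:15.
The first common window of at least 45 minutes is 12:45-15:15, so the earliest start is 12:45.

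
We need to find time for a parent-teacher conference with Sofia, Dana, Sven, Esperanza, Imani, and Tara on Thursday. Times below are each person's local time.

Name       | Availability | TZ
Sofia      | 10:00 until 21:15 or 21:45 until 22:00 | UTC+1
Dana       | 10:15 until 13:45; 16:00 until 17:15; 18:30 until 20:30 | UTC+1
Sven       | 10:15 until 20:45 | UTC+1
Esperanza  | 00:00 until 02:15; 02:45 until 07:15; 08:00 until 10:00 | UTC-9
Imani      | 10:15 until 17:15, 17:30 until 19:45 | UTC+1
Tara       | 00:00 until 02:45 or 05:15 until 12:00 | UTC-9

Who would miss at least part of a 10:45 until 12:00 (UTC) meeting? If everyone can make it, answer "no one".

Esperanza, Tara

Sofia in UTC: 09:00-20:15, 20:45-21:00 (subtract 1h to convert from UTC+1).
Dana in UTC: 09:15-12:45, 15:00-16:15, 17:30-19:30 (subtract 1h to convert from UTC+1).
Sven in UTC: 09:15-19:45 (subtract 1h to convert from UTC+1).
Esperanza in UTC: 09:00-11:15, 11:45-16:15, 17:00-19:00 (add 9h to convert from UTC-9).
Imani in UTC: 09:15-16:15, 16:30-18:45 (subtract 1h to convert from UTC+1).
Tara in UTC: 09:00-11:45, 14:15-21:00 (add 9h to convert from UTC-9).
Sofia: free for 10:45-12:00. Dana: free for 10:45-12:00. Sven: free for 10:45-12:00. Esperanza: not fully free for 10:45-12:00. Imani: free for 10:45-12:00. Tara: not fully free for 10:45-12:00.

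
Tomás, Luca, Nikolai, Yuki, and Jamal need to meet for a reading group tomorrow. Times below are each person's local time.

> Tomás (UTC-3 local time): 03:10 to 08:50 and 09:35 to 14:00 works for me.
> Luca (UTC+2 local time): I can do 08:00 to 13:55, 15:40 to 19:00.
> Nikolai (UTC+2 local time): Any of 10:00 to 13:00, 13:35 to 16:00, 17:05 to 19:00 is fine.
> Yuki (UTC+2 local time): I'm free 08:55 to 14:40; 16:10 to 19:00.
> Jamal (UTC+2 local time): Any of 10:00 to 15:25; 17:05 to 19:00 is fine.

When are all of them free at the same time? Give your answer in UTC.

08:00-11:00, 11:35-11:50, 15:05-17:00

Tomás in UTC: 06:10-11:50, 12:35-17:00 (add 3h to convert from UTC-3).
Luca in UTC: 06:00-11:55, 13:40-17:00 (subtract 2h to convert from UTC+2).
Nikolai in UTC: 08:00-11:00, 11:35-14:00, 15:05-17:00 (subtract 2h to convert from UTC+2).
Yuki in UTC: 06:55-12:40, 14:10-17:00 (subtract 2h to convert from UTC+2).
Jamal in UTC: 08:00-13:25, 15:05-17:00 (subtract 2h to convert from UTC+2).
Tomás ∩ Luca: 06:10-11:50, 13:40-17:00.
Tomás ∩ Luca ∩ Nikolai: 08:00-11:00, 11:35-11:50, 13:40-14:00, 15:05-17:00.
Tomás ∩ Luca ∩ Nikolai ∩ Yuki: 08:00-11:00, 11:35-11:50, 15:05-17:00.
Tomás ∩ Luca ∩ Nikolai ∩ Yuki ∩ Jamal: 08:00-11:00, 11:35-11:50, 15:05-17:00.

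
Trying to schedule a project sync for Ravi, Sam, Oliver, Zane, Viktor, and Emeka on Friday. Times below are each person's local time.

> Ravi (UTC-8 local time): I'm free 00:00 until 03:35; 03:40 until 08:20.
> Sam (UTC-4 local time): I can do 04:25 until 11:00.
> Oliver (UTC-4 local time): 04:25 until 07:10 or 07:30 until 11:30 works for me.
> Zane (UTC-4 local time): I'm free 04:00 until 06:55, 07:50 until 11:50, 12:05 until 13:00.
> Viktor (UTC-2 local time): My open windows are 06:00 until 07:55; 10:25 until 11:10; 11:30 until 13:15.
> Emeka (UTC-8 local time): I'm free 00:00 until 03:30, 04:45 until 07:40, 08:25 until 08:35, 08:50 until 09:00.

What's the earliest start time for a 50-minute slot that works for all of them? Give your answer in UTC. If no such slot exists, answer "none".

Ravi in UTC: 08:00-11:35, 11:40-16:20 (add 8h to convert from UTC-8).
Sam in UTC: 08:25-15:00 (add 4h to convert from UTC-4).
Oliver in UTC: 08:25-11:10, 11:30-15:30 (add 4h to convert from UTC-4).
Zane in UTC: 08:00-10:55, 11:50-15:50, 16:05-17:00 (add 4h to convert from UTC-4).
Viktor in UTC: 08:00-09:55, 12:25-13:10, 13:30-15:15 (add 2h to convert from UTC-2).
Emeka in UTC: 08:00-11:30, 12:45-15:40, 16:25-16:35, 16:50-17:00 (add 8h to convert from UTC-8).
Ravi ∩ Sam: 08:25-11:35, 11:40-15:00.
Ravi ∩ Sam ∩ Oliver: 08:25-11:10, 11:30-11:35, 11:40-15:00.
Ravi ∩ Sam ∩ Oliver ∩ Zane: 08:25-10:55, 11:50-15:00.
Ravi ∩ Sam ∩ Oliver ∩ Zane ∩ Viktor: 08:25-09:55, 12:25-13:10, 13:30-15:00.
Ravi ∩ Sam ∩ Oliver ∩ Zane ∩ Viktor ∩ Emeka: 08:25-09:55, 12:45-13:10, 13:30-15:00.
So the common availability across everyone is 08:25-09:55, 12:45-13:10, 13:30-15:00.
The first common window of at least 50 minutes is 08:25-09:55, so the earliest start is 08:25.

08:25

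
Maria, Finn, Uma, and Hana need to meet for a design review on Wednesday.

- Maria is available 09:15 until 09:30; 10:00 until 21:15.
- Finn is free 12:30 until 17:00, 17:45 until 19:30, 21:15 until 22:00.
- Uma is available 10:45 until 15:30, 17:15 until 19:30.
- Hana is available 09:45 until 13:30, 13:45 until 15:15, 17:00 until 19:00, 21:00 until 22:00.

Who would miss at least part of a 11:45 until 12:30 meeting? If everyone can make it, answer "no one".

Maria: free for 11:45-12:30. Finn: not fully free for 11:45-12:30. Uma: free for 11:45-12:30. Hana: free for 11:45-12:30.

Finn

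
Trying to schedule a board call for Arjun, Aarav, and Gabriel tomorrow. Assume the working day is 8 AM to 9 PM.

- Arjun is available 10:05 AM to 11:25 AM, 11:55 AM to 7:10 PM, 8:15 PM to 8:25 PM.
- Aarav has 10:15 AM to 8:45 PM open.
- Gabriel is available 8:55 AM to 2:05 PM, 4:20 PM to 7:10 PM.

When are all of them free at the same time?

Arjun ∩ Aarav: 10:15-11:25, 11:55-19:10, 20:15-20:25.
Arjun ∩ Aarav ∩ Gabriel: 10:15-11:25, 11:55-14:05, 16:20-19:10.

10:15-11:25, 11:55-14:05, 16:20-19:10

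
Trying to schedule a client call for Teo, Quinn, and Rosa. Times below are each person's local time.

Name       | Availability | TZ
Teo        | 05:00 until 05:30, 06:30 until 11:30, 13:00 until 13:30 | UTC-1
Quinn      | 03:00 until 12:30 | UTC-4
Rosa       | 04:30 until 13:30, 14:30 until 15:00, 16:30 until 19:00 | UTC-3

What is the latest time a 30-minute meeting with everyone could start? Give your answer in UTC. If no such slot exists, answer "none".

14:00

Teo in UTC: 06:00-06:30, 07:30-12:30, 14:00-14:30 (add 1h to convert from UTC-1).
Quinn in UTC: 07:00-16:30 (add 4h to convert from UTC-4).
Rosa in UTC: 07:30-16:30, 17:30-18:00, 19:30-22:00 (add 3h to convert from UTC-3).
Teo ∩ Quinn: 07:30-12:30, 14:00-14:30.
Teo ∩ Quinn ∩ Rosa: 07:30-12:30, 14:00-14:30.
The last common window of at least 30 minutes is 14:00-14:30; a 30-minute meeting can start as late as 14:00 and still end by 14:30.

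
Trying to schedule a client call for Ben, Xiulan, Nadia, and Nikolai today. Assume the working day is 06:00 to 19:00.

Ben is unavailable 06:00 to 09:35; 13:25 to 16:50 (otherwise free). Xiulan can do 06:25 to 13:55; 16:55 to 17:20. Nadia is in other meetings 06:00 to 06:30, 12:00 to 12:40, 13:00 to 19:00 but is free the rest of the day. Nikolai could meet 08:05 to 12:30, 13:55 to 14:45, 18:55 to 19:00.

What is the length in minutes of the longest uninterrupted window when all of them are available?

145

Ben free: 09:35-13:25, 16:50-19:00 (invert busy blocks within the working day).
Xiulan free: 06:25-13:55, 16:55-17:20.
Nadia free: 06:30-12:00, 12:40-13:00 (invert busy blocks within the working day).
Nikolai free: 08:05-12:30, 13:55-14:45, 18:55-19:00.
Ben ∩ Xiulan: 09:35-13:25, 16:55-17:20.
Ben ∩ Xiulan ∩ Nadia: 09:35-12:00, 12:40-13:00.
Ben ∩ Xiulan ∩ Nadia ∩ Nikolai: 09:35-12:00.
So the common availability across everyone is 09:35-12:00.
The longest is 09:35-12:00 at 145 minutes.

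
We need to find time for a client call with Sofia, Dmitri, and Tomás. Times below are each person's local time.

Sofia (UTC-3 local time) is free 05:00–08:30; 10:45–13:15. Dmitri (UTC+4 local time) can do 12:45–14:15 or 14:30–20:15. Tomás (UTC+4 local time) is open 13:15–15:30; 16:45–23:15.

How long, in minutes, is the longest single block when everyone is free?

Sofia in UTC: 08:00-11:30, 13:45-16:15 (add 3h to convert from UTC-3).
Dmitri in UTC: 08:45-10:15, 10:30-16:15 (subtract 4h to convert from UTC+4).
Tomás in UTC: 09:15-11:30, 12:45-19:15 (subtract 4h to convert from UTC+4).
Sofia ∩ Dmitri: 08:45-10:15, 10:30-11:30, 13:45-16:15.
Sofia ∩ Dmitri ∩ Tomás: 09:15-10:15, 10:30-11:30, 13:45-16:15.
Those are the intersection windows.
The longest is 13:45-16:15 at 150 minutes.

150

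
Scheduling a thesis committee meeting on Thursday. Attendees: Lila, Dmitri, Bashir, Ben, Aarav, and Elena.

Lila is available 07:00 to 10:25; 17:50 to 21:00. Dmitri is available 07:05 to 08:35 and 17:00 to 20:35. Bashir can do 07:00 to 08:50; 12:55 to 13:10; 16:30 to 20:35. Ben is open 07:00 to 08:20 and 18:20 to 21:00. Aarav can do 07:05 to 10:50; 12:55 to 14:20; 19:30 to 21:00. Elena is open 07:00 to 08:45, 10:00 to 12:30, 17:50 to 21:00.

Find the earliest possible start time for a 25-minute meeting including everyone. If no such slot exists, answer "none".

Lila ∩ Dmitri: 07:05-08:35, 17:50-20:35.
Lila ∩ Dmitri ∩ Bashir: 07:05-08:35, 17:50-20:35.
Lila ∩ Dmitri ∩ Bashir ∩ Ben: 07:05-08:20, 18:20-20:35.
Lila ∩ Dmitri ∩ Bashir ∩ Ben ∩ Aarav: 07:05-08:20, 19:30-20:35.
Lila ∩ Dmitri ∩ Bashir ∩ Ben ∩ Aarav ∩ Elena: 07:05-08:20, 19:30-20:35.
The first common window of at least 25 minutes is 07:05-08:20, so the earliest start is 07:05.

07:05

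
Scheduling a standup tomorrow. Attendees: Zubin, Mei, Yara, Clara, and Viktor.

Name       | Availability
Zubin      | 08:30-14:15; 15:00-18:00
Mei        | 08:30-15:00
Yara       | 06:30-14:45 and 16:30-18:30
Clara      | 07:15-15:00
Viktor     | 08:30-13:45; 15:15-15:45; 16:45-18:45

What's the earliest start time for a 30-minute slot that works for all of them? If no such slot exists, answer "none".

08:30

Zubin ∩ Mei: 08:30-14:15.
Zubin ∩ Mei ∩ Yara: 08:30-14:15.
Zubin ∩ Mei ∩ Yara ∩ Clara: 08:30-14:15.
Zubin ∩ Mei ∩ Yara ∩ Clara ∩ Viktor: 08:30-13:45.
The first common window of at least 30 minutes is 08:30-13:45, so the earliest start is 08:30.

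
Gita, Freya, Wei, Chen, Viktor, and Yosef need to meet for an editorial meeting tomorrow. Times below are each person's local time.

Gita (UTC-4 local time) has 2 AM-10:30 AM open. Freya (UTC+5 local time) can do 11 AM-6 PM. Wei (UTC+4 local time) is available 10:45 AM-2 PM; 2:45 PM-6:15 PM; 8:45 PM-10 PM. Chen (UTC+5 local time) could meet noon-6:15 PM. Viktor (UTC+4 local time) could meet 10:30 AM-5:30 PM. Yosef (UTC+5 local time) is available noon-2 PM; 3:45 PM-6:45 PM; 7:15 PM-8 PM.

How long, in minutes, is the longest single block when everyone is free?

Gita in UTC: 06:00-14:30 (add 4h to convert from UTC-4).
Freya in UTC: 06:00-13:00 (subtract 5h to convert from UTC+5).
Wei in UTC: 06:45-10:00, 10:45-14:15, 16:45-18:00 (subtract 4h to convert from UTC+4).
Chen in UTC: 07:00-13:15 (subtract 5h to convert from UTC+5).
Viktor in UTC: 06:30-13:30 (subtract 4h to convert from UTC+4).
Yosef in UTC: 07:00-09:00, 10:45-13:45, 14:15-15:00 (subtract 5h to convert from UTC+5).
Gita ∩ Freya: 06:00-13:00.
Gita ∩ Freya ∩ Wei: 06:45-10:00, 10:45-13:00.
Gita ∩ Freya ∩ Wei ∩ Chen: 07:00-10:00, 10:45-13:00.
Gita ∩ Freya ∩ Wei ∩ Chen ∩ Viktor: 07:00-10:00, 10:45-13:00.
Gita ∩ Freya ∩ Wei ∩ Chen ∩ Viktor ∩ Yosef: 07:00-09:00, 10:45-13:00.
So the common availability across everyone is 07:00-09:00, 10:45-13:00.
The longest is 10:45-13:00 at 135 minutes.

135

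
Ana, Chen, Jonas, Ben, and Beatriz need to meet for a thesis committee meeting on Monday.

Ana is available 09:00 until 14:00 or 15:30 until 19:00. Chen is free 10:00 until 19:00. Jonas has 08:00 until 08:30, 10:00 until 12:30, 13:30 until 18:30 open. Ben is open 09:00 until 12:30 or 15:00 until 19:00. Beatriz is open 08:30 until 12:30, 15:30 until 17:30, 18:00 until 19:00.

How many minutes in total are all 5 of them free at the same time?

Ana ∩ Chen: 10:00-14:00, 15:30-19:00.
Ana ∩ Chen ∩ Jonas: 10:00-12:30, 13:30-14:00, 15:30-18:30.
Ana ∩ Chen ∩ Jonas ∩ Ben: 10:00-12:30, 15:30-18:30.
Ana ∩ Chen ∩ Jonas ∩ Ben ∩ Beatriz: 10:00-12:30, 15:30-17:30, 18:00-18:30.
Those are the intersection windows.
Summing the common windows: 150 + 120 + 30 = 300 minutes.

300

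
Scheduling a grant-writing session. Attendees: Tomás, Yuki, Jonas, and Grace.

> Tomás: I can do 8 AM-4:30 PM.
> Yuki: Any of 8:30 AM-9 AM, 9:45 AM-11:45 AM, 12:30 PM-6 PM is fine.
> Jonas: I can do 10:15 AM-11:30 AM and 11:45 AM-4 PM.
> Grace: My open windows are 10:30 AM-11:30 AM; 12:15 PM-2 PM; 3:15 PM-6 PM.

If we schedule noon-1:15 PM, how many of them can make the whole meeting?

2

Tomás and Jonas can make the full 12:00-13:15 slot — that's 2.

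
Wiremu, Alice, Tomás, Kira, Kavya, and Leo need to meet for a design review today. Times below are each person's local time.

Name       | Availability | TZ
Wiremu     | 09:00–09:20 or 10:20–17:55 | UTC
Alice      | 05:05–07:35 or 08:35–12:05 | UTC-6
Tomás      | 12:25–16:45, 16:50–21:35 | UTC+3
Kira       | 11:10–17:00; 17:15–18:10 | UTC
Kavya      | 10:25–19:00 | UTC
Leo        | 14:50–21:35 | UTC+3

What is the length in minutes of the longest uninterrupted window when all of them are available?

145

Wiremu in UTC: 09:00-09:20, 10:20-17:55.
Alice in UTC: 11:05-13:35, 14:35-18:05 (add 6h to convert from UTC-6).
Tomás in UTC: 09:25-13:45, 13:50-18:35 (subtract 3h to convert from UTC+3).
Kira in UTC: 11:10-17:00, 17:15-18:10.
Kavya in UTC: 10:25-19:00.
Leo in UTC: 11:50-18:35 (subtract 3h to convert from UTC+3).
Wiremu ∩ Alice: 11:05-13:35, 14:35-17:55.
Wiremu ∩ Alice ∩ Tomás: 11:05-13:35, 14:35-17:55.
Wiremu ∩ Alice ∩ Tomás ∩ Kira: 11:10-13:35, 14:35-17:00, 17:15-17:55.
Wiremu ∩ Alice ∩ Tomás ∩ Kira ∩ Kavya: 11:10-13:35, 14:35-17:00, 17:15-17:55.
Wiremu ∩ Alice ∩ Tomás ∩ Kira ∩ Kavya ∩ Leo: 11:50-13:35, 14:35-17:00, 17:15-17:55.
The longest is 14:35-17:00 at 145 minutes.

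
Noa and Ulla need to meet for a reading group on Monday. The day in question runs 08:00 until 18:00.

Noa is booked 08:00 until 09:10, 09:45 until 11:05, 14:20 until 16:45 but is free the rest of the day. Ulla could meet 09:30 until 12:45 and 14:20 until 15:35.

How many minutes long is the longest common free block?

Noa free: 09:10-09:45, 11:05-14:20, 16:45-18:00 (invert busy blocks within the working day).
Ulla free: 09:30-12:45, 14:20-15:35.
Noa ∩ Ulla: 09:30-09:45, 11:05-12:45.
The longest is 11:05-12:45 at 100 minutes.

100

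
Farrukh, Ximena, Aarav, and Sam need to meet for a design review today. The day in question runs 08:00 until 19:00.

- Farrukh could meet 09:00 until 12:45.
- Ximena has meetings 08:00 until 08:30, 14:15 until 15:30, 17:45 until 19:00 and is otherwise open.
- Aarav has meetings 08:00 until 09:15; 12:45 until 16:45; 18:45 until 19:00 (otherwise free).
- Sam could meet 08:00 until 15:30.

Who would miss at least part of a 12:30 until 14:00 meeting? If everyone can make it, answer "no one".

Farrukh free: 09:00-12:45.
Ximena free: 08:30-14:15, 15:30-17:45 (invert busy blocks within the working day).
Aarav free: 09:15-12:45, 16:45-18:45 (invert busy blocks within the working day).
Sam free: 08:00-15:30.
Farrukh: not fully free for 12:30-14:00. Ximena: free for 12:30-14:00. Aarav: not fully free for 12:30-14:00. Sam: free for 12:30-14:00.

Aarav, Farrukh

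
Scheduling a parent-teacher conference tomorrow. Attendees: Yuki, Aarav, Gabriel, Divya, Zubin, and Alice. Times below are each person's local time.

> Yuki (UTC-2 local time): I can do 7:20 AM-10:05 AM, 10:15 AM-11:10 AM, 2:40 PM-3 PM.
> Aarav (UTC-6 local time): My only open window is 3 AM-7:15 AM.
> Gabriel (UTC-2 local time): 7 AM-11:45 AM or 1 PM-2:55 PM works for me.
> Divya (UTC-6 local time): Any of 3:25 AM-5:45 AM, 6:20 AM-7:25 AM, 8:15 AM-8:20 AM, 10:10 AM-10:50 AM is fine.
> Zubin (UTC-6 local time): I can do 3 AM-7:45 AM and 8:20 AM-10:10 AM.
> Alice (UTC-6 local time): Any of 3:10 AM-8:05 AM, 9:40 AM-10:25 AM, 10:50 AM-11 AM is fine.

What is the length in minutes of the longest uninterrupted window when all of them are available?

Yuki in UTC: 09:20-12:05, 12:15-13:10, 16:40-17:00 (add 2h to convert from UTC-2).
Aarav in UTC: 09:00-13:15 (add 6h to convert from UTC-6).
Gabriel in UTC: 09:00-13:45, 15:00-16:55 (add 2h to convert from UTC-2).
Divya in UTC: 09:25-11:45, 12:20-13:25, 14:15-14:20, 16:10-16:50 (add 6h to convert from UTC-6).
Zubin in UTC: 09:00-13:45, 14:20-16:10 (add 6h to convert from UTC-6).
Alice in UTC: 09:10-14:05, 15:40-16:25, 16:50-17:00 (add 6h to convert from UTC-6).
Yuki ∩ Aarav: 09:20-12:05, 12:15-13:10.
Yuki ∩ Aarav ∩ Gabriel: 09:20-12:05, 12:15-13:10.
Yuki ∩ Aarav ∩ Gabriel ∩ Divya: 09:25-11:45, 12:20-13:10.
Yuki ∩ Aarav ∩ Gabriel ∩ Divya ∩ Zubin: 09:25-11:45, 12:20-13:10.
Yuki ∩ Aarav ∩ Gabriel ∩ Divya ∩ Zubin ∩ Alice: 09:25-11:45, 12:20-13:10.
Those are the intersection windows.
The longest is 09:25-11:45 at 140 minutes.

140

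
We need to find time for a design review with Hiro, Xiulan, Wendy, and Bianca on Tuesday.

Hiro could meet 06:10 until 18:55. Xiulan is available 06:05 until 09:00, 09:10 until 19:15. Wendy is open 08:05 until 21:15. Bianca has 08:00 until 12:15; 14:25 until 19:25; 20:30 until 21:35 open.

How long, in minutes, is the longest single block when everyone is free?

Hiro ∩ Xiulan: 06:10-09:00, 09:10-18:55.
Hiro ∩ Xiulan ∩ Wendy: 08:05-09:00, 09:10-18:55.
Hiro ∩ Xiulan ∩ Wendy ∩ Bianca: 08:05-09:00, 09:10-12:15, 14:25-18:55.
Those are the intersection windows.
The longest is 14:25-18:55 at 270 minutes.

270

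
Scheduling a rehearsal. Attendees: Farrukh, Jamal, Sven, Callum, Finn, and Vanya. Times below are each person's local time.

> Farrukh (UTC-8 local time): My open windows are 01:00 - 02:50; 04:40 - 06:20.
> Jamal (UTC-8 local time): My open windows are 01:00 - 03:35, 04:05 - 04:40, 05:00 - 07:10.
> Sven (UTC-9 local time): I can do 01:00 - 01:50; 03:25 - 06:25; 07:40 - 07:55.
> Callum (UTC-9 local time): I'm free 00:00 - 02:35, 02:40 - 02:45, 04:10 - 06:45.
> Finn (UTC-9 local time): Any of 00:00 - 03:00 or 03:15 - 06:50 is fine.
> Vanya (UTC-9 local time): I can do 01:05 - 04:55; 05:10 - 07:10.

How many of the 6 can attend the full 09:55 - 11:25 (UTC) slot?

Farrukh in UTC: 09:00-10:50, 12:40-14:20 (add 8h to convert from UTC-8).
Jamal in UTC: 09:00-11:35, 12:05-12:40, 13:00-15:10 (add 8h to convert from UTC-8).
Sven in UTC: 10:00-10:50, 12:25-15:25, 16:40-16:55 (add 9h to convert from UTC-9).
Callum in UTC: 09:00-11:35, 11:40-11:45, 13:10-15:45 (add 9h to convert from UTC-9).
Finn in UTC: 09:00-12:00, 12:15-15:50 (add 9h to convert from UTC-9).
Vanya in UTC: 10:05-13:55, 14:10-16:10 (add 9h to convert from UTC-9).
Jamal, Callum, and Finn can make the full 09:55-11:25 slot — that's 3.

3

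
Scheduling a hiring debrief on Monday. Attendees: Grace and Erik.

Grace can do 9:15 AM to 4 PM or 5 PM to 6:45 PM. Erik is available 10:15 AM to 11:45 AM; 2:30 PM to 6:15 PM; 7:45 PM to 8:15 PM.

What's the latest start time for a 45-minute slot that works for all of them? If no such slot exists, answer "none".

Grace ∩ Erik: 10:15-11:45, 14:30-16:00, 17:00-18:15.
The last common window of at least 45 minutes is 17:00-18:15; a 45-minute meeting can start as late as 17:30 and still end by 18:15.

17:30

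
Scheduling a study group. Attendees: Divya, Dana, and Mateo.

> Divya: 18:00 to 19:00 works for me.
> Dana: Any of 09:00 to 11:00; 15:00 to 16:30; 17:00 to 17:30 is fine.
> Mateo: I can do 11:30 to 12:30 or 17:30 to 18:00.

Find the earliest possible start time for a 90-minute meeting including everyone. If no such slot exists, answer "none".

Divya ∩ Dana: ∅.
Divya ∩ Dana ∩ Mateo: ∅.
There is no time when everyone is free.
No common window is at least 90 minutes long.

none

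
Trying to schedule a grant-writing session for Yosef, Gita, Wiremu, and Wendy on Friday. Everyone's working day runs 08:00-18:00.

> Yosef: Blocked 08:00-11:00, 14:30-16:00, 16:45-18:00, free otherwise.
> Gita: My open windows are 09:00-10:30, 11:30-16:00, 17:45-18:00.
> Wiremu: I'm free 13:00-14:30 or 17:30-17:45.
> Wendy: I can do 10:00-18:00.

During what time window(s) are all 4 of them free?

13:00-14:30

Yosef free: 11:00-14:30, 16:00-16:45 (invert busy blocks within the working day).
Gita free: 09:00-10:30, 11:30-16:00, 17:45-18:00.
Wiremu free: 13:00-14:30, 17:30-17:45.
Wendy free: 10:00-18:00.
Yosef ∩ Gita: 11:30-14:30.
Yosef ∩ Gita ∩ Wiremu: 13:00-14:30.
Yosef ∩ Gita ∩ Wiremu ∩ Wendy: 13:00-14:30.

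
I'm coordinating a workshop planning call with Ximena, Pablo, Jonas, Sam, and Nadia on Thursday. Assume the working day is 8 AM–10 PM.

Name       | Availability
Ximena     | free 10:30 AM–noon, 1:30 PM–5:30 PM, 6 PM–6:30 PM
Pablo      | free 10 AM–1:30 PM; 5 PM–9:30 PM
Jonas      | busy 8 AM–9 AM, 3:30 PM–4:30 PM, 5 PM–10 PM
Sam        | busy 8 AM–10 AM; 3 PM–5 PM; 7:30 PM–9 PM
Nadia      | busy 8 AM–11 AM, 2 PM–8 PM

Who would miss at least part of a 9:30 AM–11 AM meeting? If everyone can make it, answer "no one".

Nadia, Pablo, Sam, Ximena

Ximena free: 10:30-12:00, 13:30-17:30, 18:00-18:30.
Pablo free: 10:00-13:30, 17:00-21:30.
Jonas free: 09:00-15:30, 16:30-17:00 (invert busy blocks within the working day).
Sam free: 10:00-15:00, 17:00-19:30, 21:00-22:00 (invert busy blocks within the working day).
Nadia free: 11:00-14:00, 20:00-22:00 (invert busy blocks within the working day).
Ximena: not fully free for 09:30-11:00. Pablo: not fully free for 09:30-11:00. Jonas: free for 09:30-11:00. Sam: not fully free for 09:30-11:00. Nadia: not fully free for 09:30-11:00.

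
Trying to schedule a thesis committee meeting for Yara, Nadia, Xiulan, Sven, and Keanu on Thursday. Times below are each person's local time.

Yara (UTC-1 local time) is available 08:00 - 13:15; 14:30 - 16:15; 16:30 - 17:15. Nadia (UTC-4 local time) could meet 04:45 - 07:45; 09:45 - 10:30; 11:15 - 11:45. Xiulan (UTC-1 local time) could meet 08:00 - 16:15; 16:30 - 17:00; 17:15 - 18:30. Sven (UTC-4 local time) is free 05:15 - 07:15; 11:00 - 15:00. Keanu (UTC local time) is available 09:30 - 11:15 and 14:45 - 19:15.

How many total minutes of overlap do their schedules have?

120

Yara in UTC: 09:00-14:15, 15:30-17:15, 17:30-18:15 (add 1h to convert from UTC-1).
Nadia in UTC: 08:45-11:45, 13:45-14:30, 15:15-15:45 (add 4h to convert from UTC-4).
Xiulan in UTC: 09:00-17:15, 17:30-18:00, 18:15-19:30 (add 1h to convert from UTC-1).
Sven in UTC: 09:15-11:15, 15:00-19:00 (add 4h to convert from UTC-4).
Keanu in UTC: 09:30-11:15, 14:45-19:15.
Yara ∩ Nadia: 09:00-11:45, 13:45-14:15, 15:30-15:45.
Yara ∩ Nadia ∩ Xiulan: 09:00-11:45, 13:45-14:15, 15:30-15:45.
Yara ∩ Nadia ∩ Xiulan ∩ Sven: 09:15-11:15, 15:30-15:45.
Yara ∩ Nadia ∩ Xiulan ∩ Sven ∩ Keanu: 09:30-11:15, 15:30-15:45.
Those are the intersection windows.
Summing the common windows: 105 + 15 = 120 minutes.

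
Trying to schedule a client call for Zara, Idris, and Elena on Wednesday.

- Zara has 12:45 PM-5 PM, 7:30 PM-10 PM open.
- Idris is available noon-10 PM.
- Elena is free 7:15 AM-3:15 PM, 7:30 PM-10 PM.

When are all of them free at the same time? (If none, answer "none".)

12:45-15:15, 19:30-22:00

Zara ∩ Idris: 12:45-17:00, 19:30-22:00.
Zara ∩ Idris ∩ Elena: 12:45-15:15, 19:30-22:00.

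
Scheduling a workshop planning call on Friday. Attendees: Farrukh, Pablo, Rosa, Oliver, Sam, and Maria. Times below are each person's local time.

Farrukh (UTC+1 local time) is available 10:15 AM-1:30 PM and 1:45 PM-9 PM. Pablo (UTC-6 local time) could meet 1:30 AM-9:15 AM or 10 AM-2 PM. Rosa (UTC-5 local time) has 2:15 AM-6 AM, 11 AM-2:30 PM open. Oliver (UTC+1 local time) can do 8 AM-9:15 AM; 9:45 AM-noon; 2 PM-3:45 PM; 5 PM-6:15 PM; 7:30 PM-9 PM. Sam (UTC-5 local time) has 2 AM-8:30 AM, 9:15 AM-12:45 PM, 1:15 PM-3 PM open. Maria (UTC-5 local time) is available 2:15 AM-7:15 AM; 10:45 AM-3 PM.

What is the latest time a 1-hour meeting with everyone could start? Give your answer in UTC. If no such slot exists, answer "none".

Farrukh in UTC: 09:15-12:30, 12:45-20:00 (subtract 1h to convert from UTC+1).
Pablo in UTC: 07:30-15:15, 16:00-20:00 (add 6h to convert from UTC-6).
Rosa in UTC: 07:15-11:00, 16:00-19:30 (add 5h to convert from UTC-5).
Oliver in UTC: 07:00-08:15, 08:45-11:00, 13:00-14:45, 16:00-17:15, 18:30-20:00 (subtract 1h to convert from UTC+1).
Sam in UTC: 07:00-13:30, 14:15-17:45, 18:15-20:00 (add 5h to convert from UTC-5).
Maria in UTC: 07:15-12:15, 15:45-20:00 (add 5h to convert from UTC-5).
Farrukh ∩ Pablo: 09:15-12:30, 12:45-15:15, 16:00-20:00.
Farrukh ∩ Pablo ∩ Rosa: 09:15-11:00, 16:00-19:30.
Farrukh ∩ Pablo ∩ Rosa ∩ Oliver: 09:15-11:00, 16:00-17:15, 18:30-19:30.
Farrukh ∩ Pablo ∩ Rosa ∩ Oliver ∩ Sam: 09:15-11:00, 16:00-17:15, 18:30-19:30.
Farrukh ∩ Pablo ∩ Rosa ∩ Oliver ∩ Sam ∩ Maria: 09:15-11:00, 16:00-17:15, 18:30-19:30.
The last common window of at least 60 minutes is 18:30-19:30; a 60-minute meeting can start as late as 18:30 and still end by 19:30.

18:30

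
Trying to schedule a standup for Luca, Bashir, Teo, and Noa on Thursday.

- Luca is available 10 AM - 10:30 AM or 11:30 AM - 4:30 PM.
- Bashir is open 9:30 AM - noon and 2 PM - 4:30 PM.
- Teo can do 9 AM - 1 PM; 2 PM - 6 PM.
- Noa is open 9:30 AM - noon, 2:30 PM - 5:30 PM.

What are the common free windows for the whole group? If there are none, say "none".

Luca ∩ Bashir: 10:00-10:30, 11:30-12:00, 14:00-16:30.
Luca ∩ Bashir ∩ Teo: 10:00-10:30, 11:30-12:00, 14:00-16:30.
Luca ∩ Bashir ∩ Teo ∩ Noa: 10:00-10:30, 11:30-12:00, 14:30-16:30.
So the common availability across everyone is 10:00-10:30, 11:30-12:00, 14:30-16:30.

10:00-10:30, 11:30-12:00, 14:30-16:30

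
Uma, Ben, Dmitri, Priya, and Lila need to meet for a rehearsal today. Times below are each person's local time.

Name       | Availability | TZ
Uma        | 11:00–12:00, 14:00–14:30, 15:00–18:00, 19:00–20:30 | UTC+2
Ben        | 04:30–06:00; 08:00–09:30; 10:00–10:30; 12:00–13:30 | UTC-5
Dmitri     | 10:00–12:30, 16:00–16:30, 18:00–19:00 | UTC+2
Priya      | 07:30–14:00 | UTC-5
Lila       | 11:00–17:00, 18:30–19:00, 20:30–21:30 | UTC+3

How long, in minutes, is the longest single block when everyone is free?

0

Uma in UTC: 09:00-10:00, 12:00-12:30, 13:00-16:00, 17:00-18:30 (subtract 2h to convert from UTC+2).
Ben in UTC: 09:30-11:00, 13:00-14:30, 15:00-15:30, 17:00-18:30 (add 5h to convert from UTC-5).
Dmitri in UTC: 08:00-10:30, 14:00-14:30, 16:00-17:00 (subtract 2h to convert from UTC+2).
Priya in UTC: 12:30-19:00 (add 5h to convert from UTC-5).
Lila in UTC: 08:00-14:00, 15:30-16:00, 17:30-18:30 (subtract 3h to convert from UTC+3).
Uma ∩ Ben: 09:30-10:00, 13:00-14:30, 15:00-15:30, 17:00-18:30.
Uma ∩ Ben ∩ Dmitri: 09:30-10:00, 14:00-14:30.
Uma ∩ Ben ∩ Dmitri ∩ Priya: 14:00-14:30.
Uma ∩ Ben ∩ Dmitri ∩ Priya ∩ Lila: ∅.
There is no time when everyone is free.
No common window exists, so the longest block is 0 minutes.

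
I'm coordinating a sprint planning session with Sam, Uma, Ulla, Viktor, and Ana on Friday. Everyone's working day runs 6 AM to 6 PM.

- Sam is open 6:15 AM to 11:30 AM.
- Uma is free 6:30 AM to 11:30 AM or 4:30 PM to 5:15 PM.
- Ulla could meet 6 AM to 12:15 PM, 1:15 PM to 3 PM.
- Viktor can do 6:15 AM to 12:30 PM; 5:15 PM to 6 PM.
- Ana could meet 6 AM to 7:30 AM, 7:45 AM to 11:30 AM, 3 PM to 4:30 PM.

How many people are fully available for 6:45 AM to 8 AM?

Sam, Uma, Ulla, and Viktor can make the full 06:45-08:00 slot — that's 4.

4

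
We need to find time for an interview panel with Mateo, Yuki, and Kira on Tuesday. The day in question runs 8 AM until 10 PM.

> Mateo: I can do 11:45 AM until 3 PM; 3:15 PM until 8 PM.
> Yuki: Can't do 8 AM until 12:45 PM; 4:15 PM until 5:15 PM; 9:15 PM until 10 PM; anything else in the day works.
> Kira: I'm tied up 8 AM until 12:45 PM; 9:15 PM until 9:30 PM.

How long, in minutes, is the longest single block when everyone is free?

Mateo free: 11:45-15:00, 15:15-20:00.
Yuki free: 12:45-16:15, 17:15-21:15 (invert busy blocks within the working day).
Kira free: 12:45-21:15, 21:30-22:00 (invert busy blocks within the working day).
Mateo ∩ Yuki: 12:45-15:00, 15:15-16:15, 17:15-20:00.
Mateo ∩ Yuki ∩ Kira: 12:45-15:00, 15:15-16:15, 17:15-20:00.
The longest is 17:15-20:00 at 165 minutes.

165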